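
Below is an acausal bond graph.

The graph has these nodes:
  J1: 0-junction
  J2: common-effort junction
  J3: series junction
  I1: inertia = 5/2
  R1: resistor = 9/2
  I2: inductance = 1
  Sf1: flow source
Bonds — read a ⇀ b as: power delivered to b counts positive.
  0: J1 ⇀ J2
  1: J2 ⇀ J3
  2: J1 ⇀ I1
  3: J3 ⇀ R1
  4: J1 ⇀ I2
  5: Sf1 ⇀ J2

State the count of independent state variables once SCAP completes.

b5 stroke→Sf1  (source Sf1 imposes f)
b2 stroke→I1  (I1 outputs flow p/I1)
b4 stroke→I2  (prefer integral on I2)
b0 stroke→J1  (closing 0-jn rule on J1)
b1 stroke→J2  (J2: last free bond brings effort in)
b3 stroke→J3  (J3 flow already set via bond 1)

2  (I1, I2 all integral)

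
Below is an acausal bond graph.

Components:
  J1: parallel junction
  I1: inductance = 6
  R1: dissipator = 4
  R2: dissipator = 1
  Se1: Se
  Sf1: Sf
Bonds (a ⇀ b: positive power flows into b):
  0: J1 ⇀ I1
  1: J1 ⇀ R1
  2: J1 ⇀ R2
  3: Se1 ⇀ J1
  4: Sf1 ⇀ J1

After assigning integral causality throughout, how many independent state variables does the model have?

#3 stroke→J1  (Se1: effort source, stroke at far end)
#4 stroke→Sf1  (Sf1 (Sf) sets flow on bond)
#0 stroke→I1  (0-jn J1 has e-setter on 3)
#1 stroke→R1  (common-e at J1 fixed by 3)
#2 stroke→R2  (common-e at J1 fixed by 3)

1  (I1 all integral)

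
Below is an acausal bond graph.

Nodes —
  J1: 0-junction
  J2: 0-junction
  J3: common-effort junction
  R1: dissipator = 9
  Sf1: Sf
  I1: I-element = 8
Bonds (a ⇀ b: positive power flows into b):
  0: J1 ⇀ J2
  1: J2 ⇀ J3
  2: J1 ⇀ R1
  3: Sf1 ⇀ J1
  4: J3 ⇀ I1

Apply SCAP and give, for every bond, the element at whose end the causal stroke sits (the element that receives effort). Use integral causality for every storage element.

bond 0 stroke at J2
bond 1 stroke at J3
bond 2 stroke at J1
bond 3 stroke at Sf1
bond 4 stroke at I1

β3 stroke→Sf1  (Sf1 fixes flow; stroke at Sf1)
β4 stroke→I1  (prefer integral on I1)
β1 stroke→J3  (closing 0-jn rule on J3)
β0 stroke→J2  (J2 needs exactly one e-in)
β2 stroke→J1  (J1: last free bond brings effort in)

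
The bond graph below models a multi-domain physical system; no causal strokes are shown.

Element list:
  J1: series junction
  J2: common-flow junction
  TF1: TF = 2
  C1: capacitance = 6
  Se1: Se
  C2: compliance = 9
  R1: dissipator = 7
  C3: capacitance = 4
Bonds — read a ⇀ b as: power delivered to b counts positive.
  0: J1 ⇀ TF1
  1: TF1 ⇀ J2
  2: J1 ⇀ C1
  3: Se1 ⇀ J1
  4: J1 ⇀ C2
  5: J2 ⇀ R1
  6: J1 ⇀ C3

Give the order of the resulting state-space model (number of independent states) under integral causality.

β3 stroke→J1  (Se1 (Se) sets effort on bond)
β2 stroke→J1  (C1 outputs effort q/C1)
β4 stroke→J1  (C2: C, integral causality)
β6 stroke→J1  (C3: C, integral causality)
β0 stroke→TF1  (closing 1-jn rule on J1)
β1 stroke→J2  (TF1 one-in-one-out from 0)
β5 stroke→R1  (J2: last free bond brings flow in)

3  (C1, C2, C3 all integral)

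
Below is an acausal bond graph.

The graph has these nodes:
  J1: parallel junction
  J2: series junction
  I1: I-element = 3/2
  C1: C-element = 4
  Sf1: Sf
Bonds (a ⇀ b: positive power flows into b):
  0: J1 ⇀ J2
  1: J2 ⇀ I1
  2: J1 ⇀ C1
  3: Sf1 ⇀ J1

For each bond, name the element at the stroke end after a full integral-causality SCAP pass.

b0 stroke at J2
b1 stroke at I1
b2 stroke at J1
b3 stroke at Sf1

β3 |Sf1  (Sf1 (Sf) sets flow on bond)
β1 |I1  (prefer integral on I1)
β0 |J2  (J2: bond 1 brought flow, rest push out)
β2 |J1  (only one effort-in slot at J1)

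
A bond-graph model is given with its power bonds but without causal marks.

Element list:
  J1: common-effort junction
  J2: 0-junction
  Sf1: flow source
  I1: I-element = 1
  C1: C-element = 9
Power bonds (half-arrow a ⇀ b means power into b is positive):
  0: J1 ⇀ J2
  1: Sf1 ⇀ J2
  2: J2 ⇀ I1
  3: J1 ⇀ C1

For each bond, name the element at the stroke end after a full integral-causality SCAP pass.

bond 1 stroke→Sf1  (Sf1: flow source, stroke at near end)
bond 2 stroke→I1  (I1 integral (f out))
bond 0 stroke→J2  (J2: last free bond brings effort in)
bond 3 stroke→J1  (closing 0-jn rule on J1)

β0 stroke at J2
β1 stroke at Sf1
β2 stroke at I1
β3 stroke at J1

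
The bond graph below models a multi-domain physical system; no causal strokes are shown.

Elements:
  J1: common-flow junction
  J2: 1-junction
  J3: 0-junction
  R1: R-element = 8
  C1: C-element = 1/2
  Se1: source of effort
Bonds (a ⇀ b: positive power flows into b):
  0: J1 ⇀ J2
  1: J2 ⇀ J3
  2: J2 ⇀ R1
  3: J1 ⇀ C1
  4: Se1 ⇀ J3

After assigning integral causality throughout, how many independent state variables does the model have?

b4 stroke at J3  (Se1 (Se) sets effort on bond)
b1 stroke at J2  (common-e at J3 fixed by 4)
b3 stroke at J1  (C1: C, integral causality)
b0 stroke at J2  (closing 1-jn rule on J1)
b2 stroke at R1  (J2: last free bond brings flow in)

1  (C1 all integral)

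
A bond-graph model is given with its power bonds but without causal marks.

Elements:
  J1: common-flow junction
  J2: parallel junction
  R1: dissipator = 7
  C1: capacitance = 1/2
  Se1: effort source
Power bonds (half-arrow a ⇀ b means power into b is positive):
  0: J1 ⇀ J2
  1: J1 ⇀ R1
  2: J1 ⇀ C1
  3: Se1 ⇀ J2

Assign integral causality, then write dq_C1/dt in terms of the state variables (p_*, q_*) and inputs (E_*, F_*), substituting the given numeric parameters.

#3 stroke→J2  (Se1: effort source, stroke at far end)
#0 stroke→J1  (0-jn J2 has e-setter on 3)
#2 stroke→J1  (C1 integral (e out))
#1 stroke→R1  (only one flow-in slot at J1)

dq_C1/dt = -E_Se1/7 - 2*q_C1/7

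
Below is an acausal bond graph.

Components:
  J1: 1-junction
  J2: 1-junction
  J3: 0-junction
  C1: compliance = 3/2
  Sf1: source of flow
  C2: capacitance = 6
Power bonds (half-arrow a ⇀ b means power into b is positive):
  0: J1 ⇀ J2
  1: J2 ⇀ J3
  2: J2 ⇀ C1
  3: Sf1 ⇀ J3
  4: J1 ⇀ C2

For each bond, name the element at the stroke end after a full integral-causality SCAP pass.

β0 stroke→J2
β1 stroke→J3
β2 stroke→J2
β3 stroke→Sf1
β4 stroke→J1

β3 →Sf1  (Sf1 fixes flow; stroke at Sf1)
β1 →J3  (only one effort-in slot at J3)
β0 →J2  (common-f at J2 fixed by 1)
β2 →J2  (J2: bond 1 brought flow, rest push out)
β4 →J1  (J1: bond 0 brought flow, rest push out)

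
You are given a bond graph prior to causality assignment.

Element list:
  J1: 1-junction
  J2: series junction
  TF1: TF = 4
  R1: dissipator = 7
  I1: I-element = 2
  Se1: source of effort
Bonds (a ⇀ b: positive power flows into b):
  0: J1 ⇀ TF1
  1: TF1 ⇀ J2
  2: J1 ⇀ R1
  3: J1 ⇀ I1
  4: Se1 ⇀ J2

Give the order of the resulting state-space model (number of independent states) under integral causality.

β4 →J2  (source Se1 imposes e)
β1 →TF1  (J2: last free bond brings flow in)
β0 →J1  (TF1 one-in-one-out from 1)
β3 →I1  (I1 outputs flow p/I1)
β2 →J1  (common-f at J1 fixed by 3)

1  (I1 all integral)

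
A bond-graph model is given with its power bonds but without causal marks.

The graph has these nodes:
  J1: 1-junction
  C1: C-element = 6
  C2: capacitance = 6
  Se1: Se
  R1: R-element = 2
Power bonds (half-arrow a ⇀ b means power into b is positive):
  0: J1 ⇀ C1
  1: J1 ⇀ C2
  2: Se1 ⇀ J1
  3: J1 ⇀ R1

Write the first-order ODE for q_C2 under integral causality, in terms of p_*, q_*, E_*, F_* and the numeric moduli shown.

dq_C2/dt = E_Se1/2 - q_C1/12 - q_C2/12

bond 2 stroke→J1  (source Se1 imposes e)
bond 0 stroke→J1  (C1 outputs effort q/C1)
bond 1 stroke→J1  (C2: C, integral causality)
bond 3 stroke→R1  (J1 needs exactly one f-in)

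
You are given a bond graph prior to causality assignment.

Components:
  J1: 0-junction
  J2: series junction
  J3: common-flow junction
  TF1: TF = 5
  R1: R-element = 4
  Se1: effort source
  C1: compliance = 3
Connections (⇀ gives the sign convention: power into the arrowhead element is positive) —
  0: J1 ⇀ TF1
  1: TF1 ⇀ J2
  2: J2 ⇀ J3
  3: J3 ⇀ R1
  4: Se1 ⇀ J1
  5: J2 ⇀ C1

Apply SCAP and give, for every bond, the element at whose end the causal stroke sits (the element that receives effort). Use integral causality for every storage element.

#0 stroke→TF1
#1 stroke→J2
#2 stroke→J3
#3 stroke→R1
#4 stroke→J1
#5 stroke→J2

b4 |J1  (source Se1 imposes e)
b0 |TF1  (J1: bond 4 brought effort, rest push out)
b1 |J2  (TF1: transformer flips bond 0)
b5 |J2  (C1: C, integral causality)
b2 |J3  (only one flow-in slot at J2)
b3 |R1  (closing 1-jn rule on J3)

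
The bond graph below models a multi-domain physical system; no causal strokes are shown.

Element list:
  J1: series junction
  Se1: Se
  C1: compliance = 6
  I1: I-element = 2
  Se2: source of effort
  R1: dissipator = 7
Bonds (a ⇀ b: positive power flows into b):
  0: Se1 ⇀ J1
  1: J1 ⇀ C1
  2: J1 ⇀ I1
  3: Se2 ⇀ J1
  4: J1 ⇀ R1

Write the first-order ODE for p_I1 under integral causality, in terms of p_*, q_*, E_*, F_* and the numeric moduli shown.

β0 stroke at J1  (Se1 fixes effort; stroke away)
β3 stroke at J1  (Se2: effort source, stroke at far end)
β1 stroke at J1  (prefer integral on C1)
β2 stroke at I1  (prefer integral on I1)
β4 stroke at J1  (common-f at J1 fixed by 2)

dp_I1/dt = E_Se1 + E_Se2 - 7*p_I1/2 - q_C1/6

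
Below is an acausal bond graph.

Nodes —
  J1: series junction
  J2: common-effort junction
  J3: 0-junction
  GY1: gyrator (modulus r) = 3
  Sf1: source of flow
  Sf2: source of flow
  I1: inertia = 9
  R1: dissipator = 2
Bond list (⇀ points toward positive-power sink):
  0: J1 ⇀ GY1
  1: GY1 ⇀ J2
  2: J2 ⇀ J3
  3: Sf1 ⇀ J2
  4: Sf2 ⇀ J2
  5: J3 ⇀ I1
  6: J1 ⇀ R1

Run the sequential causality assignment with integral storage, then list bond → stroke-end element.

b0 stroke at J1
b1 stroke at J2
b2 stroke at J3
b3 stroke at Sf1
b4 stroke at Sf2
b5 stroke at I1
b6 stroke at R1

#3 stroke→Sf1  (Sf1: flow source, stroke at near end)
#4 stroke→Sf2  (Sf2: flow source, stroke at near end)
#5 stroke→I1  (I1 integral (f out))
#2 stroke→J3  (only one effort-in slot at J3)
#1 stroke→J2  (J2 needs exactly one e-in)
#0 stroke→J1  (through GY1, causality inverts; strokes same side of GY1)
#6 stroke→R1  (closing 1-jn rule on J1)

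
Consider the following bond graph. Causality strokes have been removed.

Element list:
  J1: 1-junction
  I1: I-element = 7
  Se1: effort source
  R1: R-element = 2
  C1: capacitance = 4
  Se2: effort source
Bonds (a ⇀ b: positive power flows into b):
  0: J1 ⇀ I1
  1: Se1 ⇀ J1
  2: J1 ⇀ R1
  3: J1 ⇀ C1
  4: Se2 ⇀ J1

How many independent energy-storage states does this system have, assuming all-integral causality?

bond 1 stroke→J1  (Se1 (Se) sets effort on bond)
bond 4 stroke→J1  (Se2 (Se) sets effort on bond)
bond 0 stroke→I1  (I1 outputs flow p/I1)
bond 2 stroke→J1  (J1 flow already set via bond 0)
bond 3 stroke→J1  (common-f at J1 fixed by 0)

2  (C1, I1 all integral)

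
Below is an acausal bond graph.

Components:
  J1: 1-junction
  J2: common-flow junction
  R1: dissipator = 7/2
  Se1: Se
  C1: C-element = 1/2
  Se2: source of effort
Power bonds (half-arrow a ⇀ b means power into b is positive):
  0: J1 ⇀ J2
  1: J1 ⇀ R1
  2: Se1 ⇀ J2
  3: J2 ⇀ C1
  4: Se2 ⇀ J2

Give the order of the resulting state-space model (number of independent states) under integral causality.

1  (C1 all integral)

β2 →J2  (source Se1 imposes e)
β4 →J2  (source Se2 imposes e)
β3 →J2  (C1 integral (e out))
β0 →J1  (J2: last free bond brings flow in)
β1 →R1  (J1: last free bond brings flow in)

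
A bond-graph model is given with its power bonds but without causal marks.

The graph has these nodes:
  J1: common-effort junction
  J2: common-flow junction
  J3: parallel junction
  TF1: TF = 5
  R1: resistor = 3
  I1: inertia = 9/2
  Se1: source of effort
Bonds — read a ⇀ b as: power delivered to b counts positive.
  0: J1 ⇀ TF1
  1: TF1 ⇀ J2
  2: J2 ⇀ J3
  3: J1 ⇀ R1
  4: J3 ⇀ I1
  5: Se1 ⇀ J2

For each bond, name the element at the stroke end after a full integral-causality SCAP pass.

bond 5 stroke at J2  (Se1: effort source, stroke at far end)
bond 4 stroke at I1  (I1: I, integral causality)
bond 2 stroke at J3  (J3: last free bond brings effort in)
bond 1 stroke at J2  (common-f at J2 fixed by 2)
bond 0 stroke at TF1  (TF1: transformer flips bond 1)
bond 3 stroke at J1  (J1: last free bond brings effort in)

#0 stroke→TF1
#1 stroke→J2
#2 stroke→J3
#3 stroke→J1
#4 stroke→I1
#5 stroke→J2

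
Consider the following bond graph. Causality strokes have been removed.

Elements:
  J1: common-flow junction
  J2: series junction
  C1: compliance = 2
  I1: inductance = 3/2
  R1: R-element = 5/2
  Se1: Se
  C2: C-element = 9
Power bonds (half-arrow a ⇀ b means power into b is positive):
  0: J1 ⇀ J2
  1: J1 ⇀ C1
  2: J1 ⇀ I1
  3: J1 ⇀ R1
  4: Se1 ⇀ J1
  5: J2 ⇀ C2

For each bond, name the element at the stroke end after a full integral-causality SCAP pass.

b0 →J1
b1 →J1
b2 →I1
b3 →J1
b4 →J1
b5 →J2

b4 stroke→J1  (Se1: effort source, stroke at far end)
b1 stroke→J1  (C1 integral (e out))
b2 stroke→I1  (I1 outputs flow p/I1)
b0 stroke→J1  (common-f at J1 fixed by 2)
b3 stroke→J1  (J1: bond 2 brought flow, rest push out)
b5 stroke→J2  (1-jn J2 has f-setter on 0)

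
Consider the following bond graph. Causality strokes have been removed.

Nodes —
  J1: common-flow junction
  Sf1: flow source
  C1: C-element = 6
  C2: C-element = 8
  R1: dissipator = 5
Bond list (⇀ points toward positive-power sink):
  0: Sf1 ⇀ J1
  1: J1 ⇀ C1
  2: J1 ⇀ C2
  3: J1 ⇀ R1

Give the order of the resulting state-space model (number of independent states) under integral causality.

#0 stroke at Sf1  (source Sf1 imposes f)
#1 stroke at J1  (J1 flow already set via bond 0)
#2 stroke at J1  (J1: bond 0 brought flow, rest push out)
#3 stroke at J1  (common-f at J1 fixed by 0)

2  (C1, C2 all integral)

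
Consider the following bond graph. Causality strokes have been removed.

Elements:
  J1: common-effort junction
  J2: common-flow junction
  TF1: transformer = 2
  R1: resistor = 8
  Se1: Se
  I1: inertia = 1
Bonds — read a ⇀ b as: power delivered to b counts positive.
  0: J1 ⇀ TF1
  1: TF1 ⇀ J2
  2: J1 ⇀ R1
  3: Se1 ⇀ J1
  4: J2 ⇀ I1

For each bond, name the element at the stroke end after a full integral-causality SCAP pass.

bond 0 →TF1
bond 1 →J2
bond 2 →R1
bond 3 →J1
bond 4 →I1

b3 →J1  (Se1 fixes effort; stroke away)
b0 →TF1  (common-e at J1 fixed by 3)
b2 →R1  (J1 effort already set via bond 3)
b1 →J2  (TF1 one-in-one-out from 0)
b4 →I1  (J2 needs exactly one f-in)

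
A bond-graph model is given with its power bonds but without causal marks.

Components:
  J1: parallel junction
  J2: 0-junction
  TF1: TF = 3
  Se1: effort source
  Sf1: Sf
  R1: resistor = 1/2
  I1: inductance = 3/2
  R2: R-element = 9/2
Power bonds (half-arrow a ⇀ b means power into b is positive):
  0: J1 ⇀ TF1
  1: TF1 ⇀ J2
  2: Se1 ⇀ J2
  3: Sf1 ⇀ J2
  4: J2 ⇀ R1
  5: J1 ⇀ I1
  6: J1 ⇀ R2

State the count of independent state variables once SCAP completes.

1  (I1 all integral)

bond 2 →J2  (Se1 (Se) sets effort on bond)
bond 3 →Sf1  (Sf1 fixes flow; stroke at Sf1)
bond 1 →TF1  (J2 effort already set via bond 2)
bond 4 →R1  (J2 effort already set via bond 2)
bond 0 →J1  (TF1 one-in-one-out from 1)
bond 5 →I1  (J1 effort already set via bond 0)
bond 6 →R2  (J1: bond 0 brought effort, rest push out)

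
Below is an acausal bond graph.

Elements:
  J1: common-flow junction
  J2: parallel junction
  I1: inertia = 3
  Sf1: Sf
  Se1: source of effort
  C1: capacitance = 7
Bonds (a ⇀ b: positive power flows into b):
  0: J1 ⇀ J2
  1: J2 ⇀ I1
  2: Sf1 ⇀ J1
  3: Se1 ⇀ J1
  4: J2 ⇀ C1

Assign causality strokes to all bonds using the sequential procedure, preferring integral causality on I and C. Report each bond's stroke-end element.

b0 |J1
b1 |I1
b2 |Sf1
b3 |J1
b4 |J2

b2 stroke at Sf1  (Sf1: flow source, stroke at near end)
b3 stroke at J1  (Se1 fixes effort; stroke away)
b0 stroke at J1  (1-jn J1 has f-setter on 2)
b1 stroke at I1  (I1 integral (f out))
b4 stroke at J2  (only one effort-in slot at J2)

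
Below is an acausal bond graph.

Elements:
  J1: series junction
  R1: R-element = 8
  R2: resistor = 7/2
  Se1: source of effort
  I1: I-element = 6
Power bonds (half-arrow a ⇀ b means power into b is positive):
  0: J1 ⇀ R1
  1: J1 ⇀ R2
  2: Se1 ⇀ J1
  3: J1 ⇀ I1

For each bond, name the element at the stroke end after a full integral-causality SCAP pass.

bond 2 →J1  (Se1 fixes effort; stroke away)
bond 3 →I1  (I1: I, integral causality)
bond 0 →J1  (J1: bond 3 brought flow, rest push out)
bond 1 →J1  (J1 flow already set via bond 3)

β0 stroke at J1
β1 stroke at J1
β2 stroke at J1
β3 stroke at I1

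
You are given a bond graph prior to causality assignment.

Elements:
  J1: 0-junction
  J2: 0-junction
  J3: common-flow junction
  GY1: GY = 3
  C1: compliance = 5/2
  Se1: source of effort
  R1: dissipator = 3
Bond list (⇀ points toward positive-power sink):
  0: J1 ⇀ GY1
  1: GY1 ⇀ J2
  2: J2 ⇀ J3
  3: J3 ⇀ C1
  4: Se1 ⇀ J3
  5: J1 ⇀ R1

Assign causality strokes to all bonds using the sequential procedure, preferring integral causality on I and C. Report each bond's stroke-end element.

#4 →J3  (Se1 (Se) sets effort on bond)
#3 →J3  (prefer integral on C1)
#2 →J2  (J3 needs exactly one f-in)
#1 →GY1  (common-e at J2 fixed by 2)
#0 →GY1  (GY GY1: same side as bond 1)
#5 →J1  (J1 needs exactly one e-in)

#0 →GY1
#1 →GY1
#2 →J2
#3 →J3
#4 →J3
#5 →J1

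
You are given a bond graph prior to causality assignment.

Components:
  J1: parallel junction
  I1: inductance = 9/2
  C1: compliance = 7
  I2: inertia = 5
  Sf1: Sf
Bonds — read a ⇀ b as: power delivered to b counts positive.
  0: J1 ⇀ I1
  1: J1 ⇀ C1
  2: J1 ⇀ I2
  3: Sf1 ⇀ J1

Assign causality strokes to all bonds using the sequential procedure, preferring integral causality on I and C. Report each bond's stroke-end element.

bond 3 →Sf1  (Sf1: flow source, stroke at near end)
bond 0 →I1  (I1: I, integral causality)
bond 1 →J1  (C1 integral (e out))
bond 2 →I2  (J1: bond 1 brought effort, rest push out)

β0 stroke→I1
β1 stroke→J1
β2 stroke→I2
β3 stroke→Sf1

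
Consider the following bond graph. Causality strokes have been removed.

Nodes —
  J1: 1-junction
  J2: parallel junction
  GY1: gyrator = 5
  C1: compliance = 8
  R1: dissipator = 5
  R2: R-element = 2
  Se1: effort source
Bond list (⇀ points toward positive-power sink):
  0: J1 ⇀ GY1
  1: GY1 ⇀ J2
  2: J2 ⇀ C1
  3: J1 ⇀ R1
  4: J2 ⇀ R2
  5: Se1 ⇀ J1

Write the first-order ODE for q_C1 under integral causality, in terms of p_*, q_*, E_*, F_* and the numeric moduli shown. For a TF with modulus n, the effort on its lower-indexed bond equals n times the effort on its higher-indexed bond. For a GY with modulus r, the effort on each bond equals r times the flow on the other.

dq_C1/dt = E_Se1/5 - 7*q_C1/80

β5 |J1  (Se1: effort source, stroke at far end)
β2 |J2  (C1: C, integral causality)
β1 |GY1  (J2 effort already set via bond 2)
β4 |R2  (J2: bond 2 brought effort, rest push out)
β0 |GY1  (through GY1, causality inverts; strokes same side of GY1)
β3 |J1  (common-f at J1 fixed by 0)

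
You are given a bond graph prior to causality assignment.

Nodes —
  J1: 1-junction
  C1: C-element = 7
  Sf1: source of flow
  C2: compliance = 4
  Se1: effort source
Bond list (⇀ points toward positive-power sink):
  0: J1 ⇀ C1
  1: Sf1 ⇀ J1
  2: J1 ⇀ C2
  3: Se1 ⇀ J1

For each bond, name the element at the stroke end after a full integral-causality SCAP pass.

β0 →J1
β1 →Sf1
β2 →J1
β3 →J1

b1 →Sf1  (Sf1 fixes flow; stroke at Sf1)
b3 →J1  (Se1: effort source, stroke at far end)
b0 →J1  (common-f at J1 fixed by 1)
b2 →J1  (1-jn J1 has f-setter on 1)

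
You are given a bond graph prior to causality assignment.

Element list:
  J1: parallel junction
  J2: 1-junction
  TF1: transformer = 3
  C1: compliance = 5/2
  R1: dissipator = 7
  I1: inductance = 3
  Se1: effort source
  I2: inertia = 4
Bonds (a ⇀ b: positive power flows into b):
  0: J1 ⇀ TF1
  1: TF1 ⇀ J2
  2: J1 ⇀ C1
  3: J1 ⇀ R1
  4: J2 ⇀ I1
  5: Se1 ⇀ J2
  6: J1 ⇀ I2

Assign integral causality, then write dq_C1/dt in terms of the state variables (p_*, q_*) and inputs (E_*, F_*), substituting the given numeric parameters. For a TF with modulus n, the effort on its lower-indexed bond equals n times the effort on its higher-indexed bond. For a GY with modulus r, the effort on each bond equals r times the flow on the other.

#5 stroke at J2  (Se1 fixes effort; stroke away)
#2 stroke at J1  (prefer integral on C1)
#0 stroke at TF1  (J1: bond 2 brought effort, rest push out)
#3 stroke at R1  (common-e at J1 fixed by 2)
#6 stroke at I2  (J1: bond 2 brought effort, rest push out)
#1 stroke at J2  (TF TF1: opposite of bond 0)
#4 stroke at I1  (closing 1-jn rule on J2)

dq_C1/dt = -p_I1/9 - p_I2/4 - 2*q_C1/35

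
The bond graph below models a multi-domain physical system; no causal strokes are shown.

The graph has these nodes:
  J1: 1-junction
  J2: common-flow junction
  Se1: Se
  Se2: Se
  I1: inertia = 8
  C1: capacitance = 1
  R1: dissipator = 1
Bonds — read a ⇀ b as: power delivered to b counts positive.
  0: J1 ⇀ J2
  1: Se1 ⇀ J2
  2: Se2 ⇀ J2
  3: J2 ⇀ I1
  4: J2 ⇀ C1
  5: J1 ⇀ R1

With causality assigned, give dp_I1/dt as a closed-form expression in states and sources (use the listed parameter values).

β1 stroke→J2  (Se1 fixes effort; stroke away)
β2 stroke→J2  (Se2 (Se) sets effort on bond)
β3 stroke→I1  (I1: I, integral causality)
β0 stroke→J2  (common-f at J2 fixed by 3)
β4 stroke→J2  (J2: bond 3 brought flow, rest push out)
β5 stroke→J1  (common-f at J1 fixed by 0)

dp_I1/dt = E_Se1 + E_Se2 - p_I1/8 - q_C1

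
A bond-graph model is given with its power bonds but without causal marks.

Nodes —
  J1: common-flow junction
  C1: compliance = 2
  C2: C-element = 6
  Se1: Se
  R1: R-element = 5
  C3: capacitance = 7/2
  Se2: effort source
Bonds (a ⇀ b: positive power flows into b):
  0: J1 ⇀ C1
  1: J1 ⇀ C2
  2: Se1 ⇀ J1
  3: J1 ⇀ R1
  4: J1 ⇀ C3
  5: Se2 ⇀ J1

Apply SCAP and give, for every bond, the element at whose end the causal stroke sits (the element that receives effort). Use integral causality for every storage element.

bond 0 |J1
bond 1 |J1
bond 2 |J1
bond 3 |R1
bond 4 |J1
bond 5 |J1

b2 stroke at J1  (source Se1 imposes e)
b5 stroke at J1  (Se2 (Se) sets effort on bond)
b0 stroke at J1  (C1: C, integral causality)
b1 stroke at J1  (C2: C, integral causality)
b4 stroke at J1  (C3 outputs effort q/C3)
b3 stroke at R1  (J1 needs exactly one f-in)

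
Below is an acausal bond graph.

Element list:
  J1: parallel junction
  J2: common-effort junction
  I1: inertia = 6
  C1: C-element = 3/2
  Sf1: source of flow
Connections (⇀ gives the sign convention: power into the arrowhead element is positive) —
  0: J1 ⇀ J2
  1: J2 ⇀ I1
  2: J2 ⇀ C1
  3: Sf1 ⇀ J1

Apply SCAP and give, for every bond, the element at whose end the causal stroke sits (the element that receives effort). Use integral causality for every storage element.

bond 0 stroke→J1
bond 1 stroke→I1
bond 2 stroke→J2
bond 3 stroke→Sf1

bond 3 stroke→Sf1  (Sf1 fixes flow; stroke at Sf1)
bond 0 stroke→J1  (closing 0-jn rule on J1)
bond 1 stroke→I1  (prefer integral on I1)
bond 2 stroke→J2  (only one effort-in slot at J2)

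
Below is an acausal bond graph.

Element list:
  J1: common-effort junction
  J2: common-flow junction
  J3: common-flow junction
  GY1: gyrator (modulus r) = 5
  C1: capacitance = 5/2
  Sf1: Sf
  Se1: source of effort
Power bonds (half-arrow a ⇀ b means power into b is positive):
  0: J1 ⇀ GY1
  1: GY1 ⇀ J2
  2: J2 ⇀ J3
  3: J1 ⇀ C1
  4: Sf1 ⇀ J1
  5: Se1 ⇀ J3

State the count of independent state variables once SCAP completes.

β4 →Sf1  (Sf1 fixes flow; stroke at Sf1)
β5 →J3  (Se1 fixes effort; stroke away)
β2 →J2  (J3: last free bond brings flow in)
β1 →GY1  (J2 needs exactly one f-in)
β0 →GY1  (GY1 both-in/both-out from 1)
β3 →J1  (only one effort-in slot at J1)

1  (C1 all integral)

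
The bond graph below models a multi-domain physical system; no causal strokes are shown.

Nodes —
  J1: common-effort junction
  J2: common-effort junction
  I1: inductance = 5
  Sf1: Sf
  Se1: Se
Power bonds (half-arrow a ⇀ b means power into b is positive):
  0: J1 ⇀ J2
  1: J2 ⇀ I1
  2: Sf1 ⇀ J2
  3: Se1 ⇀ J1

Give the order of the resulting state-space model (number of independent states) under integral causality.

bond 2 |Sf1  (Sf1 (Sf) sets flow on bond)
bond 3 |J1  (Se1: effort source, stroke at far end)
bond 0 |J2  (0-jn J1 has e-setter on 3)
bond 1 |I1  (J2: bond 0 brought effort, rest push out)

1  (I1 all integral)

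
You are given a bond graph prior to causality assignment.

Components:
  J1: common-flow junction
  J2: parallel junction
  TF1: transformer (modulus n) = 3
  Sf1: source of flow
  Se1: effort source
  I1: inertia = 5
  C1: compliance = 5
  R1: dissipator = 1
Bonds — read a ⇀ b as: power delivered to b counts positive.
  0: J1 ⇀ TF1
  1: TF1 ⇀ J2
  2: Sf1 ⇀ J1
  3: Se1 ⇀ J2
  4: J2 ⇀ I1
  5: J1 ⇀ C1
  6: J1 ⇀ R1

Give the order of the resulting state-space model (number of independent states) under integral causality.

b2 stroke→Sf1  (Sf1 fixes flow; stroke at Sf1)
b3 stroke→J2  (Se1: effort source, stroke at far end)
b0 stroke→J1  (1-jn J1 has f-setter on 2)
b5 stroke→J1  (J1: bond 2 brought flow, rest push out)
b6 stroke→J1  (1-jn J1 has f-setter on 2)
b1 stroke→TF1  (common-e at J2 fixed by 3)
b4 stroke→I1  (common-e at J2 fixed by 3)

2  (C1, I1 all integral)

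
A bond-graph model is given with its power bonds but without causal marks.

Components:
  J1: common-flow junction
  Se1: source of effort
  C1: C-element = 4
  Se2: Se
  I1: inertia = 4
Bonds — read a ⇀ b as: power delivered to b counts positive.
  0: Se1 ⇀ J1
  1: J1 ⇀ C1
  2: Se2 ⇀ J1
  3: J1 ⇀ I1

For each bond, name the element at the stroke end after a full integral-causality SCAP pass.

β0 stroke at J1  (source Se1 imposes e)
β2 stroke at J1  (Se2 (Se) sets effort on bond)
β1 stroke at J1  (prefer integral on C1)
β3 stroke at I1  (only one flow-in slot at J1)

b0 stroke at J1
b1 stroke at J1
b2 stroke at J1
b3 stroke at I1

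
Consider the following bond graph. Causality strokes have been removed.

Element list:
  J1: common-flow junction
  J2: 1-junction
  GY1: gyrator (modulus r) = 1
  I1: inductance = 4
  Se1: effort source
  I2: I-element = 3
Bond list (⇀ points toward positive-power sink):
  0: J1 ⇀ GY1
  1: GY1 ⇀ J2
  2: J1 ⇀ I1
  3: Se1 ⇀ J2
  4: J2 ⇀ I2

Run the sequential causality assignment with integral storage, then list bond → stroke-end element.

β0 |J1
β1 |J2
β2 |I1
β3 |J2
β4 |I2

#3 stroke→J2  (Se1: effort source, stroke at far end)
#2 stroke→I1  (I1: I, integral causality)
#0 stroke→J1  (1-jn J1 has f-setter on 2)
#1 stroke→J2  (GY1 both-in/both-out from 0)
#4 stroke→I2  (J2 needs exactly one f-in)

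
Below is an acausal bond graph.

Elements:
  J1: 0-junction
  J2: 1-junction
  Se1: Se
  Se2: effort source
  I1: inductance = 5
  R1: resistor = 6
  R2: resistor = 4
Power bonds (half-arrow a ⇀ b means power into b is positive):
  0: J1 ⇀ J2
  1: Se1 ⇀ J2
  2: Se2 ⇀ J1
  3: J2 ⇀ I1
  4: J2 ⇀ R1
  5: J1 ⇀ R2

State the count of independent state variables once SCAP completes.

#1 stroke at J2  (source Se1 imposes e)
#2 stroke at J1  (source Se2 imposes e)
#0 stroke at J2  (0-jn J1 has e-setter on 2)
#5 stroke at R2  (J1: bond 2 brought effort, rest push out)
#3 stroke at I1  (I1 outputs flow p/I1)
#4 stroke at J2  (1-jn J2 has f-setter on 3)

1  (I1 all integral)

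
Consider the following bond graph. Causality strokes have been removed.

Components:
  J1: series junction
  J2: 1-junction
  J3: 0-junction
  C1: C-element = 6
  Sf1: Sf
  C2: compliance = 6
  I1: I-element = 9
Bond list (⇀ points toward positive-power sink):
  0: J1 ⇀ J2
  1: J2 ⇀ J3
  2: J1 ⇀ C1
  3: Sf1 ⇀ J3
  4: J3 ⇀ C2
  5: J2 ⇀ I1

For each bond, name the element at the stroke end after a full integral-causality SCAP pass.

β0 stroke→J2
β1 stroke→J2
β2 stroke→J1
β3 stroke→Sf1
β4 stroke→J3
β5 stroke→I1

#3 |Sf1  (source Sf1 imposes f)
#2 |J1  (prefer integral on C1)
#0 |J2  (J1 needs exactly one f-in)
#4 |J3  (C2 outputs effort q/C2)
#1 |J2  (J3: bond 4 brought effort, rest push out)
#5 |I1  (J2 needs exactly one f-in)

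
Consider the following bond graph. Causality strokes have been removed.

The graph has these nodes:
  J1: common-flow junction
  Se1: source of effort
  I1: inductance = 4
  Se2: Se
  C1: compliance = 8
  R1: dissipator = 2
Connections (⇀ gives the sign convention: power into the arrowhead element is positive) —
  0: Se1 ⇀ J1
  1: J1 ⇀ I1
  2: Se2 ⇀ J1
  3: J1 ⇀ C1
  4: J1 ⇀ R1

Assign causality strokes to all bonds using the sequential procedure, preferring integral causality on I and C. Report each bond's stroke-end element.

b0 stroke→J1  (source Se1 imposes e)
b2 stroke→J1  (Se2 (Se) sets effort on bond)
b1 stroke→I1  (prefer integral on I1)
b3 stroke→J1  (J1: bond 1 brought flow, rest push out)
b4 stroke→J1  (common-f at J1 fixed by 1)

#0 |J1
#1 |I1
#2 |J1
#3 |J1
#4 |J1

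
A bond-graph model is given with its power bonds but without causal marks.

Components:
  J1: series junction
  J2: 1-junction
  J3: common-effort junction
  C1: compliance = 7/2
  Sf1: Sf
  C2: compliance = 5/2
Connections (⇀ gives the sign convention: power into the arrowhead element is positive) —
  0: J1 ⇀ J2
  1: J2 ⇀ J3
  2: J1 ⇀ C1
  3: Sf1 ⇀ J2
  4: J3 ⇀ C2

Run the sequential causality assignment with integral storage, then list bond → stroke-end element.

β0 stroke→J2
β1 stroke→J2
β2 stroke→J1
β3 stroke→Sf1
β4 stroke→J3

bond 3 stroke at Sf1  (Sf1: flow source, stroke at near end)
bond 0 stroke at J2  (1-jn J2 has f-setter on 3)
bond 1 stroke at J2  (J2 flow already set via bond 3)
bond 4 stroke at J3  (only one effort-in slot at J3)
bond 2 stroke at J1  (J1: bond 0 brought flow, rest push out)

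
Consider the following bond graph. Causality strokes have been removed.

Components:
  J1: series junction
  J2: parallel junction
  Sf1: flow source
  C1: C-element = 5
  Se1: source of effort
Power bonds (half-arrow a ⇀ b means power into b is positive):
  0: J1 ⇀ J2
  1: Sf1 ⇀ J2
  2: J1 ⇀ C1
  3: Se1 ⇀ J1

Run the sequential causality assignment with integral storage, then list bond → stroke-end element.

bond 1 |Sf1  (source Sf1 imposes f)
bond 3 |J1  (Se1 (Se) sets effort on bond)
bond 0 |J2  (J2 needs exactly one e-in)
bond 2 |J1  (J1: bond 0 brought flow, rest push out)

bond 0 stroke→J2
bond 1 stroke→Sf1
bond 2 stroke→J1
bond 3 stroke→J1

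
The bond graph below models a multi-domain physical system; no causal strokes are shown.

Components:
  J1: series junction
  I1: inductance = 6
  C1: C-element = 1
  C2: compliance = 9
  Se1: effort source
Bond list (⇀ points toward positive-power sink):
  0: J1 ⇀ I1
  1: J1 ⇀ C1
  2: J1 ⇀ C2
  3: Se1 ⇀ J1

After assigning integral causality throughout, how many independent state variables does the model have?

3  (C1, C2, I1 all integral)

#3 |J1  (Se1: effort source, stroke at far end)
#0 |I1  (I1: I, integral causality)
#1 |J1  (J1 flow already set via bond 0)
#2 |J1  (J1 flow already set via bond 0)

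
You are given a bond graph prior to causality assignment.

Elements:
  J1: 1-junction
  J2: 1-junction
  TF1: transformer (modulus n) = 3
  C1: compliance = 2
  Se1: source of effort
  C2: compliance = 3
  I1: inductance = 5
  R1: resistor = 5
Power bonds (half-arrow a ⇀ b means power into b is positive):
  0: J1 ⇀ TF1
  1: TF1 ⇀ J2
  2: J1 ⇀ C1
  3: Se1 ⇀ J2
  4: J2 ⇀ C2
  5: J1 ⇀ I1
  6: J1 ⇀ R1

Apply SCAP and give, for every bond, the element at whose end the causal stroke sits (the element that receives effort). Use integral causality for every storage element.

#0 |J1
#1 |TF1
#2 |J1
#3 |J2
#4 |J2
#5 |I1
#6 |J1

b3 |J2  (source Se1 imposes e)
b2 |J1  (prefer integral on C1)
b4 |J2  (C2: C, integral causality)
b1 |TF1  (J2 needs exactly one f-in)
b0 |J1  (TF1: transformer flips bond 1)
b5 |I1  (I1 outputs flow p/I1)
b6 |J1  (J1 flow already set via bond 5)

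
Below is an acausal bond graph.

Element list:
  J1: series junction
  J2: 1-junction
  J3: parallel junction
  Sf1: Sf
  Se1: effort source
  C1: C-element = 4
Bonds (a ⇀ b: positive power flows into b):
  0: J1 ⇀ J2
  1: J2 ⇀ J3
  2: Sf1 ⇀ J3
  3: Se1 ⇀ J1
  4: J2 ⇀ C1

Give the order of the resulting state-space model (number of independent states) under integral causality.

1  (C1 all integral)

#2 →Sf1  (Sf1 (Sf) sets flow on bond)
#3 →J1  (Se1 (Se) sets effort on bond)
#0 →J2  (closing 1-jn rule on J1)
#1 →J3  (only one effort-in slot at J3)
#4 →J2  (1-jn J2 has f-setter on 1)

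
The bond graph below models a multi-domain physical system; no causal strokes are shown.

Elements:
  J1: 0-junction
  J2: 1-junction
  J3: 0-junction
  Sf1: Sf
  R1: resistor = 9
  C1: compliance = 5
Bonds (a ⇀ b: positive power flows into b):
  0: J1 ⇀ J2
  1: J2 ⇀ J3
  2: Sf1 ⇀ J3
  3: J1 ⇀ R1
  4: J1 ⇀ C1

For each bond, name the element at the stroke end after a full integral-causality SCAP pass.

b0 stroke→J2
b1 stroke→J3
b2 stroke→Sf1
b3 stroke→R1
b4 stroke→J1

bond 2 stroke→Sf1  (Sf1 fixes flow; stroke at Sf1)
bond 1 stroke→J3  (closing 0-jn rule on J3)
bond 0 stroke→J2  (J2 flow already set via bond 1)
bond 4 stroke→J1  (prefer integral on C1)
bond 3 stroke→R1  (J1: bond 4 brought effort, rest push out)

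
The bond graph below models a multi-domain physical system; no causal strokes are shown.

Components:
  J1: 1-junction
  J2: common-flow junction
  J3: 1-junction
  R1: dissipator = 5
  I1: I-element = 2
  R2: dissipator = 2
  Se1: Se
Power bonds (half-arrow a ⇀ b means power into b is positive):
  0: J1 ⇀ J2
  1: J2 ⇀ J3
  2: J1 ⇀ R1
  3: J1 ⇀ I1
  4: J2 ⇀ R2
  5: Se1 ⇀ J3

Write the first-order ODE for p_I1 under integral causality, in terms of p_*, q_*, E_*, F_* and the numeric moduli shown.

b5 |J3  (Se1 fixes effort; stroke away)
b1 |J2  (only one flow-in slot at J3)
b3 |I1  (prefer integral on I1)
b0 |J1  (1-jn J1 has f-setter on 3)
b2 |J1  (common-f at J1 fixed by 3)
b4 |J2  (1-jn J2 has f-setter on 0)

dp_I1/dt = E_Se1 - 7*p_I1/2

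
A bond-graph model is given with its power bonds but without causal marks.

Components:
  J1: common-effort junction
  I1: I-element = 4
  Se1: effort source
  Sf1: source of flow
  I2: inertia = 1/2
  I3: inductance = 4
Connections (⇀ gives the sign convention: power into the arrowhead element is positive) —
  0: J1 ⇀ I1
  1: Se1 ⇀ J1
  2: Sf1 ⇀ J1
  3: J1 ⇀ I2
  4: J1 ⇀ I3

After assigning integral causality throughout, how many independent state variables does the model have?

3  (I1, I2, I3 all integral)

b1 →J1  (Se1: effort source, stroke at far end)
b2 →Sf1  (Sf1 (Sf) sets flow on bond)
b0 →I1  (0-jn J1 has e-setter on 1)
b3 →I2  (common-e at J1 fixed by 1)
b4 →I3  (J1 effort already set via bond 1)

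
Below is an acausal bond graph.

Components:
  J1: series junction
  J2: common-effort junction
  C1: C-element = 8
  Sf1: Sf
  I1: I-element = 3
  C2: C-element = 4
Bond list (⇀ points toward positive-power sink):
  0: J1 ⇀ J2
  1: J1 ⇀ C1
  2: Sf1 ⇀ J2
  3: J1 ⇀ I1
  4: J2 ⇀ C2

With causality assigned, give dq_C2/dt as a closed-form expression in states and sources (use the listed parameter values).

β2 |Sf1  (Sf1 fixes flow; stroke at Sf1)
β1 |J1  (prefer integral on C1)
β3 |I1  (prefer integral on I1)
β0 |J1  (J1: bond 3 brought flow, rest push out)
β4 |J2  (J2 needs exactly one e-in)

dq_C2/dt = F_Sf1 + p_I1/3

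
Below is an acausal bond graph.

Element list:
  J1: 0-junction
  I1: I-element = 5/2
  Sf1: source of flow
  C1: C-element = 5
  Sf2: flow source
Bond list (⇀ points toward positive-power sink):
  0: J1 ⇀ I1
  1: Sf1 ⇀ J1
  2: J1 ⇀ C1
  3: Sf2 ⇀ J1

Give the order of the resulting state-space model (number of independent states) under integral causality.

β1 stroke at Sf1  (Sf1: flow source, stroke at near end)
β3 stroke at Sf2  (Sf2 (Sf) sets flow on bond)
β0 stroke at I1  (I1 integral (f out))
β2 stroke at J1  (J1 needs exactly one e-in)

2  (C1, I1 all integral)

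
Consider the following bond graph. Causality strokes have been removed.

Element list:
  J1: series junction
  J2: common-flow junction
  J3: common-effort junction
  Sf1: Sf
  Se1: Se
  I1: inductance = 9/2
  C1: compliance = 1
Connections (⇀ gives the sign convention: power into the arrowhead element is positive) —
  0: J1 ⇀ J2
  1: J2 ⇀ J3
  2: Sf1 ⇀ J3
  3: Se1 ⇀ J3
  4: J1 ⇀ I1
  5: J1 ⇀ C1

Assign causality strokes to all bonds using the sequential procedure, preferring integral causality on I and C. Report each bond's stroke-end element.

#2 stroke→Sf1  (Sf1 (Sf) sets flow on bond)
#3 stroke→J3  (Se1 fixes effort; stroke away)
#1 stroke→J2  (0-jn J3 has e-setter on 3)
#0 stroke→J1  (only one flow-in slot at J2)
#4 stroke→I1  (I1 integral (f out))
#5 stroke→J1  (J1: bond 4 brought flow, rest push out)

#0 →J1
#1 →J2
#2 →Sf1
#3 →J3
#4 →I1
#5 →J1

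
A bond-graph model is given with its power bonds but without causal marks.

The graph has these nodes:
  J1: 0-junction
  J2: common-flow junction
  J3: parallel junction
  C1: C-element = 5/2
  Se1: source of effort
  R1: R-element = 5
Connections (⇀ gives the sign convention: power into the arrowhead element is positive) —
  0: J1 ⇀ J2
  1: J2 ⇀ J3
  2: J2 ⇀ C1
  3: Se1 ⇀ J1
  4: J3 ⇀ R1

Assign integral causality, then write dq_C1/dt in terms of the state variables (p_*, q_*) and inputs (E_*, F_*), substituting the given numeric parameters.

dq_C1/dt = E_Se1/5 - 2*q_C1/25

bond 3 |J1  (Se1 (Se) sets effort on bond)
bond 0 |J2  (J1: bond 3 brought effort, rest push out)
bond 2 |J2  (C1 outputs effort q/C1)
bond 1 |J3  (J2: last free bond brings flow in)
bond 4 |R1  (0-jn J3 has e-setter on 1)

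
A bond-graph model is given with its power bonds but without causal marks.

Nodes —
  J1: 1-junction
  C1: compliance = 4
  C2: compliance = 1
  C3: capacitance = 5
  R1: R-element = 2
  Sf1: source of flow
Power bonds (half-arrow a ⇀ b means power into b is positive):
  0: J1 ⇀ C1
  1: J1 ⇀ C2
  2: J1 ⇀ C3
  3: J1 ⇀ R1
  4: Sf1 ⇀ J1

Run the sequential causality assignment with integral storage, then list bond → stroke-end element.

β0 stroke→J1
β1 stroke→J1
β2 stroke→J1
β3 stroke→J1
β4 stroke→Sf1

b4 stroke at Sf1  (Sf1 (Sf) sets flow on bond)
b0 stroke at J1  (J1 flow already set via bond 4)
b1 stroke at J1  (1-jn J1 has f-setter on 4)
b2 stroke at J1  (common-f at J1 fixed by 4)
b3 stroke at J1  (common-f at J1 fixed by 4)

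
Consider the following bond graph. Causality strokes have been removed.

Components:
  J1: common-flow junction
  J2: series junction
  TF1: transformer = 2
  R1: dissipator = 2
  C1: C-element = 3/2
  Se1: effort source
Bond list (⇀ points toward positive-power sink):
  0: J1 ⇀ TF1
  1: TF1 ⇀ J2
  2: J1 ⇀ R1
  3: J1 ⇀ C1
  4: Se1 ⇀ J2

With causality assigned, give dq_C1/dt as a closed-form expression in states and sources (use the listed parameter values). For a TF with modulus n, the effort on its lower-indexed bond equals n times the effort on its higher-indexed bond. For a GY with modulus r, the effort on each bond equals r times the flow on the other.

dq_C1/dt = E_Se1 - q_C1/3

β4 stroke at J2  (Se1: effort source, stroke at far end)
β1 stroke at TF1  (closing 1-jn rule on J2)
β0 stroke at J1  (through TF1, causality passes straight; one stroke at TF1)
β3 stroke at J1  (C1 outputs effort q/C1)
β2 stroke at R1  (J1: last free bond brings flow in)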